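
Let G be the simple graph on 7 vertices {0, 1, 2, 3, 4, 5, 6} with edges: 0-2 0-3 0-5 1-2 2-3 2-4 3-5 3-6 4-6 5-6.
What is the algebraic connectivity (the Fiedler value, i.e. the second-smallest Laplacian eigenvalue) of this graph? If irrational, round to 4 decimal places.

0.8478

With the vertex order [0, 1, 2, 3, 4, 5, 6], the degrees are [3, 1, 4, 4, 2, 3, 3], giving D = diag(3, 1, 4, 4, 2, 3, 3) and L = D - A. The smallest Laplacian eigenvalue is always 0. The next one, lambda_2 = 0.8478, measures how hard the graph is to disconnect: larger values mean better connectivity. The eigenvalues sum to 20, which equals trace(L) = 2|E|. By the matrix-tree theorem the graph has (1/7) * product of the nonzero eigenvalues = 66 spanning trees.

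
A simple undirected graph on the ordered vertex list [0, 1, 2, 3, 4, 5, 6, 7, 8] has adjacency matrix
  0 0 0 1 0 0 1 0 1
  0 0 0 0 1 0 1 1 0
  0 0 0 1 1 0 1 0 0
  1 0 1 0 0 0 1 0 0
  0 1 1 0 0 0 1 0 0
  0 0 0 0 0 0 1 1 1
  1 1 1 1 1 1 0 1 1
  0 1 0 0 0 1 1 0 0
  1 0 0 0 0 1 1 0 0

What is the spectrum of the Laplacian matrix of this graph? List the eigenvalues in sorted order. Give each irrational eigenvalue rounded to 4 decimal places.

With the vertex order [0, 1, 2, 3, 4, 5, 6, 7, 8], the degrees are [3, 3, 3, 3, 3, 3, 8, 3, 3], giving D = diag(3, 3, 3, 3, 3, 3, 8, 3, 3) and L = D - A. Since every row of L sums to 0, the all-ones vector is in the kernel and 0 is an eigenvalue. The single zero eigenvalue shows the graph is connected. The eigenvalues sum to 32, which equals trace(L) = 2|E|.

[0, 1.5858, 1.5858, 3, 3, 4.4142, 4.4142, 5, 9]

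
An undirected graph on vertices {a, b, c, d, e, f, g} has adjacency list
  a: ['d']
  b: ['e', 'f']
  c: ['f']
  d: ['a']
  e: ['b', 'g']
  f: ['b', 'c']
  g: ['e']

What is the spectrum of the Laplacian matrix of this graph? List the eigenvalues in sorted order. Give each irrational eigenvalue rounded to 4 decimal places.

Reading degrees in the order [a, b, c, d, e, f, g] gives [1, 2, 1, 1, 2, 2, 1]; set D = diag(1, 2, 1, 1, 2, 2, 1) and form L = D - A. Since every row of L sums to 0, the all-ones vector is in the kernel and 0 is an eigenvalue. The 2 zero eigenvalues correspond to the 2 connected components. The largest eigenvalue, 3.6180, is at most the vertex count 7.

[0, 0, 0.3820, 1.3820, 2, 2.6180, 3.6180]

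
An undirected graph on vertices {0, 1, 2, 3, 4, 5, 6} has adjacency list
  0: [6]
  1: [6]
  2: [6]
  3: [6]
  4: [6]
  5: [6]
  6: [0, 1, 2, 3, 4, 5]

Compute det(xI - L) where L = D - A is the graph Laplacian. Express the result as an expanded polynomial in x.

x^7 - 12x^6 + 45x^5 - 80x^4 + 75x^3 - 36x^2 + 7x

Each diagonal entry of L is the vertex degree and each off-diagonal entry is -1 where an edge is present, 0 otherwise; in the order [0, 1, 2, 3, 4, 5, 6] the diagonal is [1, 1, 1, 1, 1, 1, 6]. L has integer entries, so p(x) = det(xI - L) has integer coefficients. Expanding the determinant yields x^7 - 12x^6 + 45x^5 - 80x^4 + 75x^3 - 36x^2 + 7x. The constant term is 0 because L is singular (the all-ones vector lies in its kernel). The eigenvalues sum to 12, which equals trace(L) = 2|E|. There is one zero in the spectrum, matching the 1 component.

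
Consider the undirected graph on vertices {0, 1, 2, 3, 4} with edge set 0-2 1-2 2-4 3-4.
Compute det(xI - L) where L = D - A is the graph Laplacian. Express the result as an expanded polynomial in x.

Reading degrees in the order [0, 1, 2, 3, 4] gives [1, 1, 3, 1, 2]; set D = diag(1, 1, 3, 1, 2) and form L = D - A. L has integer entries, so p(x) = det(xI - L) has integer coefficients. Expanding the determinant yields x^5 - 8x^4 + 20x^3 - 18x^2 + 5x. The coefficient of x^4 equals -trace(L) = -8, matching the sum of degrees. By the matrix-tree theorem the graph has (1/5) * product of the nonzero eigenvalues = 1 spanning tree. The largest eigenvalue, 4.1701, is at most the vertex count 5.

x^5 - 8x^4 + 20x^3 - 18x^2 + 5x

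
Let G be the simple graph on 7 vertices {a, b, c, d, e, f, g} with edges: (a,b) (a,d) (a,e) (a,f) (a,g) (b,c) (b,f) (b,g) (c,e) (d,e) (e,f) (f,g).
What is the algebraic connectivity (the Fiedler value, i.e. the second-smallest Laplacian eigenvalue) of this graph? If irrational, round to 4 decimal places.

1.6830

Reading degrees in the order [a, b, c, d, e, f, g] gives [5, 4, 2, 2, 4, 4, 3]; set D = diag(5, 4, 2, 2, 4, 4, 3) and form L = D - A. The smallest Laplacian eigenvalue is always 0. The next one, lambda_2 = 1.6830, measures how hard the graph is to disconnect: larger values mean better connectivity. The largest eigenvalue, 6.2581, is at most the vertex count 7. There is one zero in the spectrum, matching the 1 component.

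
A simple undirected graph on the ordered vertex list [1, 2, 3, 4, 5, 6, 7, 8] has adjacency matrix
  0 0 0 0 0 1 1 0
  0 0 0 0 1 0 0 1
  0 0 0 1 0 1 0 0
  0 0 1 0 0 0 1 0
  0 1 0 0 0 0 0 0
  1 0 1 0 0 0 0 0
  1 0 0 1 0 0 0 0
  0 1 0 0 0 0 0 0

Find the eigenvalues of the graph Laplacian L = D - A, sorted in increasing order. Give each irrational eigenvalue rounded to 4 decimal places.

Each diagonal entry of L is the vertex degree and each off-diagonal entry is -1 where an edge is present, 0 otherwise; in the order [1, 2, 3, 4, 5, 6, 7, 8] the diagonal is [2, 2, 2, 2, 1, 2, 2, 1]. Diagonalising L (or applying a numerical eigensolver to the 8x8 matrix) gives the spectrum above. The 2 zero eigenvalues correspond to the 2 connected components. The eigenvalues sum to 14, which equals trace(L) = 2|E|. The largest eigenvalue, 3.6180, is at most the vertex count 8.

[0, 0, 1, 1.3820, 1.3820, 3, 3.6180, 3.6180]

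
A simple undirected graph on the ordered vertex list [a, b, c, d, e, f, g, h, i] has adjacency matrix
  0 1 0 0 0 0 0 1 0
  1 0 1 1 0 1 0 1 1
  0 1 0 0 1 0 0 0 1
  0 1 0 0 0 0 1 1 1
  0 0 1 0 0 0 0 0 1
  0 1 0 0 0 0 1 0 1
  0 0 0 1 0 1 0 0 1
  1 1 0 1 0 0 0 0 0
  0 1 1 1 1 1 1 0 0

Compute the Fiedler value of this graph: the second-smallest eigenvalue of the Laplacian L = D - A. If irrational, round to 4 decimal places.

1.1060

Each diagonal entry of L is the vertex degree and each off-diagonal entry is -1 where an edge is present, 0 otherwise; in the order [a, b, c, d, e, f, g, h, i] the diagonal is [2, 6, 3, 4, 2, 3, 3, 3, 6]. Computing the eigenvalues of L and sorting gives [0, 1.1060, 1.6107, 3, 3.3636, 3.7870, 4.8799, 6.8582, 7.3945]. The Fiedler value lambda_2 = 1.1060 is strictly positive, so the graph is connected. The largest eigenvalue, 7.3945, is at most the vertex count 9. The eigenvalues sum to 32, which equals trace(L) = 2|E|.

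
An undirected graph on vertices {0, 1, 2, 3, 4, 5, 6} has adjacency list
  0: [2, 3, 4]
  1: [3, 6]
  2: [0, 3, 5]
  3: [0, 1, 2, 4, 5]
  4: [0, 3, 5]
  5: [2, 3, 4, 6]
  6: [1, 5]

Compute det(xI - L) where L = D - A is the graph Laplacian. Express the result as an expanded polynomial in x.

Each diagonal entry of L is the vertex degree and each off-diagonal entry is -1 where an edge is present, 0 otherwise; in the order [0, 1, 2, 3, 4, 5, 6] the diagonal is [3, 2, 3, 5, 3, 4, 2]. Computing det(xI - L) by cofactor expansion (or equivalently via sum-over-permutations) gives x^7 - 22x^6 + 193x^5 - 860x^4 + 2040x^3 - 2416x^2 + 1092x. The coefficient of x^6 equals -trace(L) = -22, matching the sum of degrees. There is one zero in the spectrum, matching the 1 component. The eigenvalues sum to 22, which equals trace(L) = 2|E|.

x^7 - 22x^6 + 193x^5 - 860x^4 + 2040x^3 - 2416x^2 + 1092x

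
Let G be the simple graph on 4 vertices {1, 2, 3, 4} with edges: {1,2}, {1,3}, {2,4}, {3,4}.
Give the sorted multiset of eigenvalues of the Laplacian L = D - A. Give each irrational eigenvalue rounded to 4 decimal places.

With the vertex order [1, 2, 3, 4], the degrees are [2, 2, 2, 2], giving D = diag(2, 2, 2, 2) and L = D - A. The multiplicity of 0 as a Laplacian eigenvalue equals the number of connected components. By the matrix-tree theorem the graph has (1/4) * product of the nonzero eigenvalues = 4 spanning trees. The largest eigenvalue, 4, is at most the vertex count 4.

[0, 2, 2, 4]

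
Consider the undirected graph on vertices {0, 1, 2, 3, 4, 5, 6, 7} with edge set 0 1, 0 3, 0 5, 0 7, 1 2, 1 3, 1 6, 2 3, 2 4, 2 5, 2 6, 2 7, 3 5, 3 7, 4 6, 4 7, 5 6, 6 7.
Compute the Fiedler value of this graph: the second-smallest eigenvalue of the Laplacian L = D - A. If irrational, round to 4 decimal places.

2.4452

Reading degrees in the order [0, 1, 2, 3, 4, 5, 6, 7] gives [4, 4, 6, 5, 3, 4, 5, 5]; set D = diag(4, 4, 6, 5, 3, 4, 5, 5) and form L = D - A. The smallest Laplacian eigenvalue is always 0. The next one, lambda_2 = 2.4452, measures how hard the graph is to disconnect: larger values mean better connectivity. The largest eigenvalue, 7.5332, is at most the vertex count 8.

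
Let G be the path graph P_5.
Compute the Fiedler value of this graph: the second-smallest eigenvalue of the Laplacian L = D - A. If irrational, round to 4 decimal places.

0.3820

The graph has 5 vertices and degree multiset [2, 2, 2, 1, 1]; D is the diagonal matrix of degrees and L = D - A. Computing the eigenvalues of L and sorting gives [0, 0.3820, 1.3820, 2.6180, 3.6180]. The Fiedler value lambda_2 = 0.3820 is strictly positive, so the graph is connected. The eigenvalues sum to 8, which equals trace(L) = 2|E|.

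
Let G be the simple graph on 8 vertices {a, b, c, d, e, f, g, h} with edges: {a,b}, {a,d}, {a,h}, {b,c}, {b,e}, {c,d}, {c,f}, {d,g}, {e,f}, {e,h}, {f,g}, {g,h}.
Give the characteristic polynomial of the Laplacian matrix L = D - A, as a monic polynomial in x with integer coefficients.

Reading degrees in the order [a, b, c, d, e, f, g, h] gives [3, 3, 3, 3, 3, 3, 3, 3]; set D = diag(3, 3, 3, 3, 3, 3, 3, 3) and form L = D - A. L has integer entries, so p(x) = det(xI - L) has integer coefficients. Expanding the determinant yields x^8 - 24x^7 + 240x^6 - 1296x^5 + 4080x^4 - 7488x^3 + 7424x^2 - 3072x. The constant term is 0 because L is singular (the all-ones vector lies in its kernel). The eigenvalues sum to 24, which equals trace(L) = 2|E|.

x^8 - 24x^7 + 240x^6 - 1296x^5 + 4080x^4 - 7488x^3 + 7424x^2 - 3072x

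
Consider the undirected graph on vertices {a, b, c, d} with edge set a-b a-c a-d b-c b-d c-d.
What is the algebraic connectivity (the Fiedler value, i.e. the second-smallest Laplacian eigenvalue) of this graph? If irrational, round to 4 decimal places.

Each diagonal entry of L is the vertex degree and each off-diagonal entry is -1 where an edge is present, 0 otherwise; in the order [a, b, c, d] the diagonal is [3, 3, 3, 3]. Computing the eigenvalues of L and sorting gives [0, 4, 4, 4]. The Fiedler value lambda_2 = 4 is strictly positive, so the graph is connected. There is one zero in the spectrum, matching the 1 component. By the matrix-tree theorem the graph has (1/4) * product of the nonzero eigenvalues = 16 spanning trees.

4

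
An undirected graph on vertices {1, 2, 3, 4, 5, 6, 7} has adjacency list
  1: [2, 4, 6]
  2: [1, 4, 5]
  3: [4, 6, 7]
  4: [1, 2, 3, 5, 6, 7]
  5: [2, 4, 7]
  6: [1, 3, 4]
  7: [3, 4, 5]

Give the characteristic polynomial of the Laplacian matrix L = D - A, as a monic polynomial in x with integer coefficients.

x^7 - 24x^6 + 231x^5 - 1140x^4 + 3036x^3 - 4128x^2 + 2240x

Each diagonal entry of L is the vertex degree and each off-diagonal entry is -1 where an edge is present, 0 otherwise; in the order [1, 2, 3, 4, 5, 6, 7] the diagonal is [3, 3, 3, 6, 3, 3, 3]. The eigenvalues of L are [0, 2, 2, 4, 4, 5, 7]; the characteristic polynomial is the product of (x - lambda_i), which multiplies out to x^7 - 24x^6 + 231x^5 - 1140x^4 + 3036x^3 - 4128x^2 + 2240x. Since p(0) = det(-L) = 0, x divides p(x). By the matrix-tree theorem the graph has (1/7) * product of the nonzero eigenvalues = 320 spanning trees. The eigenvalues sum to 24, which equals trace(L) = 2|E|.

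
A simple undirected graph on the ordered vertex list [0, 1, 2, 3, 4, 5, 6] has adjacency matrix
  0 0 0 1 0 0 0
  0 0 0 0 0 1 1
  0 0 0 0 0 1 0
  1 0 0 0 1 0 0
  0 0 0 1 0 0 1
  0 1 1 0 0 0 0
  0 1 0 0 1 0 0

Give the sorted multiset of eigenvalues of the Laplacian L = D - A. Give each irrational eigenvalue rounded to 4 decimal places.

[0, 0.1981, 0.7530, 1.5550, 2.4450, 3.2470, 3.8019]

Each diagonal entry of L is the vertex degree and each off-diagonal entry is -1 where an edge is present, 0 otherwise; in the order [0, 1, 2, 3, 4, 5, 6] the diagonal is [1, 2, 1, 2, 2, 2, 2]. Since every row of L sums to 0, the all-ones vector is in the kernel and 0 is an eigenvalue. The largest eigenvalue, 3.8019, is at most the vertex count 7. There is one zero in the spectrum, matching the 1 component.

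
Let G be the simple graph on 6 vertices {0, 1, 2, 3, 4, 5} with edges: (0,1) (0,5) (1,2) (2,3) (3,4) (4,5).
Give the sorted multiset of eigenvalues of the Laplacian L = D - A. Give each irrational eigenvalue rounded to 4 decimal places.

[0, 1, 1, 3, 3, 4]

Each diagonal entry of L is the vertex degree and each off-diagonal entry is -1 where an edge is present, 0 otherwise; in the order [0, 1, 2, 3, 4, 5] the diagonal is [2, 2, 2, 2, 2, 2]. Since every row of L sums to 0, the all-ones vector is in the kernel and 0 is an eigenvalue. The single zero eigenvalue shows the graph is connected. The eigenvalues sum to 12, which equals trace(L) = 2|E|.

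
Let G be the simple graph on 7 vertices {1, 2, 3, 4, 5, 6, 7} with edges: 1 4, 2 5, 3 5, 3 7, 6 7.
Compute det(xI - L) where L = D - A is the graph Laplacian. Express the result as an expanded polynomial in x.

x^7 - 10x^6 + 37x^5 - 62x^4 + 45x^3 - 10x^2

With the vertex order [1, 2, 3, 4, 5, 6, 7], the degrees are [1, 1, 2, 1, 2, 1, 2], giving D = diag(1, 1, 2, 1, 2, 1, 2) and L = D - A. Computing det(xI - L) by cofactor expansion (or equivalently via sum-over-permutations) gives x^7 - 10x^6 + 37x^5 - 62x^4 + 45x^3 - 10x^2. The coefficient of x^6 equals -trace(L) = -10, matching the sum of degrees. The eigenvalues sum to 10, which equals trace(L) = 2|E|.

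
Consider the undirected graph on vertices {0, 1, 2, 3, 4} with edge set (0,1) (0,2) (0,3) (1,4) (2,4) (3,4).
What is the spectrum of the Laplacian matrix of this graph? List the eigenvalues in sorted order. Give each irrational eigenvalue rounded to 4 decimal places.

[0, 2, 2, 3, 5]

With the vertex order [0, 1, 2, 3, 4], the degrees are [3, 2, 2, 2, 3], giving D = diag(3, 2, 2, 2, 3) and L = D - A. Diagonalising L (or applying a numerical eigensolver to the 5x5 matrix) gives the spectrum above. The largest eigenvalue, 5, is at most the vertex count 5.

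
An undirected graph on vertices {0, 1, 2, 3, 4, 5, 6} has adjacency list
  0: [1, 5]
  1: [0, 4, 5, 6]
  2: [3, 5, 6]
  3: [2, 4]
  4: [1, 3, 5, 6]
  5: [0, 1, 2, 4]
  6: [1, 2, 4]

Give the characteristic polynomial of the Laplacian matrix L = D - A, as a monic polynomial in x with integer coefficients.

Reading degrees in the order [0, 1, 2, 3, 4, 5, 6] gives [2, 4, 3, 2, 4, 4, 3]; set D = diag(2, 4, 3, 2, 4, 4, 3) and form L = D - A. L has integer entries, so p(x) = det(xI - L) has integer coefficients. Expanding the determinant yields x^7 - 22x^6 + 194x^5 - 874x^4 + 2111x^3 - 2574x^2 + 1225x. Since p(0) = det(-L) = 0, x divides p(x). There is one zero in the spectrum, matching the 1 component.

x^7 - 22x^6 + 194x^5 - 874x^4 + 2111x^3 - 2574x^2 + 1225x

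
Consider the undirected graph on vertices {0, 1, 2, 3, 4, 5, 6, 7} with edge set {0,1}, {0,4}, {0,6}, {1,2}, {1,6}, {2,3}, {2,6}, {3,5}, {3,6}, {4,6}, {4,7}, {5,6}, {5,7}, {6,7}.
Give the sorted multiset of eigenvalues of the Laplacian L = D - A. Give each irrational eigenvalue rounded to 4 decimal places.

[0, 1.7530, 1.7530, 3.4450, 3.4450, 4.8019, 4.8019, 8]

Each diagonal entry of L is the vertex degree and each off-diagonal entry is -1 where an edge is present, 0 otherwise; in the order [0, 1, 2, 3, 4, 5, 6, 7] the diagonal is [3, 3, 3, 3, 3, 3, 7, 3]. Since every row of L sums to 0, the all-ones vector is in the kernel and 0 is an eigenvalue. The single zero eigenvalue shows the graph is connected. By the matrix-tree theorem the graph has (1/8) * product of the nonzero eigenvalues = 841 spanning trees.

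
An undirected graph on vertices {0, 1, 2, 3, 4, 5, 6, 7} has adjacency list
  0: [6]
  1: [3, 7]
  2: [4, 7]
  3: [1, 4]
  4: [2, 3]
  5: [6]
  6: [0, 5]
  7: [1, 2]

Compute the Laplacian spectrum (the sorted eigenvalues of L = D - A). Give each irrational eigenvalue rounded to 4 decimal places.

Each diagonal entry of L is the vertex degree and each off-diagonal entry is -1 where an edge is present, 0 otherwise; in the order [0, 1, 2, 3, 4, 5, 6, 7] the diagonal is [1, 2, 2, 2, 2, 1, 2, 2]. Diagonalising L (or applying a numerical eigensolver to the 8x8 matrix) gives the spectrum above. The 2 zero eigenvalues correspond to the 2 connected components.

[0, 0, 1, 1.3820, 1.3820, 3, 3.6180, 3.6180]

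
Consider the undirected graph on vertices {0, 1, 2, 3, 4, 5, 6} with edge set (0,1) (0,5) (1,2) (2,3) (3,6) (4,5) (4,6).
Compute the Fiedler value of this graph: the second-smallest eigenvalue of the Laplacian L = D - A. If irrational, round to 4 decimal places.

With the vertex order [0, 1, 2, 3, 4, 5, 6], the degrees are [2, 2, 2, 2, 2, 2, 2], giving D = diag(2, 2, 2, 2, 2, 2, 2) and L = D - A. The smallest Laplacian eigenvalue is always 0. The next one, lambda_2 = 0.7530, measures how hard the graph is to disconnect: larger values mean better connectivity. The eigenvalues sum to 14, which equals trace(L) = 2|E|. There is one zero in the spectrum, matching the 1 component.

0.7530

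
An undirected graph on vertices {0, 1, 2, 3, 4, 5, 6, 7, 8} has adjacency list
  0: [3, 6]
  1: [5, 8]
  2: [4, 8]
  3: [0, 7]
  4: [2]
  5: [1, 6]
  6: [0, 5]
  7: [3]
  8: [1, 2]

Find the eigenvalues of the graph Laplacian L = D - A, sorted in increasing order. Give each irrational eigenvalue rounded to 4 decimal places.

Each diagonal entry of L is the vertex degree and each off-diagonal entry is -1 where an edge is present, 0 otherwise; in the order [0, 1, 2, 3, 4, 5, 6, 7, 8] the diagonal is [2, 2, 2, 2, 1, 2, 2, 1, 2]. The multiplicity of 0 as a Laplacian eigenvalue equals the number of connected components. The single zero eigenvalue shows the graph is connected. By the matrix-tree theorem the graph has (1/9) * product of the nonzero eigenvalues = 1 spanning tree.

[0, 0.1206, 0.4679, 1, 1.6527, 2.3473, 3, 3.5321, 3.8794]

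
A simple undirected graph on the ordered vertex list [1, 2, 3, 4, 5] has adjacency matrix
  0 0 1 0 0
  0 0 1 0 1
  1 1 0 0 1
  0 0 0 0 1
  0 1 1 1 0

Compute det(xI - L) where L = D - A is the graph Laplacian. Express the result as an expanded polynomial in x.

x^5 - 10x^4 + 33x^3 - 40x^2 + 15x

Each diagonal entry of L is the vertex degree and each off-diagonal entry is -1 where an edge is present, 0 otherwise; in the order [1, 2, 3, 4, 5] the diagonal is [1, 2, 3, 1, 3]. L has integer entries, so p(x) = det(xI - L) has integer coefficients. Expanding the determinant yields x^5 - 10x^4 + 33x^3 - 40x^2 + 15x. The coefficient of x^4 equals -trace(L) = -10, matching the sum of degrees. By the matrix-tree theorem the graph has (1/5) * product of the nonzero eigenvalues = 3 spanning trees.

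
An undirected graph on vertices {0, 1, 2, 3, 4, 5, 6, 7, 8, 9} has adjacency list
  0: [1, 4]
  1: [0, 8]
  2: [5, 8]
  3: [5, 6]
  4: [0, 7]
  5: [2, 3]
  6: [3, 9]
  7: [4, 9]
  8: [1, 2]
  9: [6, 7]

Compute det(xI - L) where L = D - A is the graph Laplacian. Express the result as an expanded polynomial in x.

Reading degrees in the order [0, 1, 2, 3, 4, 5, 6, 7, 8, 9] gives [2, 2, 2, 2, 2, 2, 2, 2, 2, 2]; set D = diag(2, 2, 2, 2, 2, 2, 2, 2, 2, 2) and form L = D - A. Computing det(xI - L) by cofactor expansion (or equivalently via sum-over-permutations) gives x^10 - 20x^9 + 170x^8 - 800x^7 + 2275x^6 - 4004x^5 + 4290x^4 - 2640x^3 + 825x^2 - 100x. The coefficient of x^9 equals -trace(L) = -20, matching the sum of degrees. The largest eigenvalue, 4, is at most the vertex count 10.

x^10 - 20x^9 + 170x^8 - 800x^7 + 2275x^6 - 4004x^5 + 4290x^4 - 2640x^3 + 825x^2 - 100x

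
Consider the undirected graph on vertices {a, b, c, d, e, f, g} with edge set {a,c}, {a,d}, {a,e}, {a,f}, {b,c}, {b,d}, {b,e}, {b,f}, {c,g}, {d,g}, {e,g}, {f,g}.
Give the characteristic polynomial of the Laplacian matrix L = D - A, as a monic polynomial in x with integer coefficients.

x^7 - 24x^6 + 234x^5 - 1192x^4 + 3357x^3 - 4968x^2 + 3024x

Each diagonal entry of L is the vertex degree and each off-diagonal entry is -1 where an edge is present, 0 otherwise; in the order [a, b, c, d, e, f, g] the diagonal is [4, 4, 3, 3, 3, 3, 4]. Computing det(xI - L) by cofactor expansion (or equivalently via sum-over-permutations) gives x^7 - 24x^6 + 234x^5 - 1192x^4 + 3357x^3 - 4968x^2 + 3024x. The constant term is 0 because L is singular (the all-ones vector lies in its kernel). The eigenvalues sum to 24, which equals trace(L) = 2|E|.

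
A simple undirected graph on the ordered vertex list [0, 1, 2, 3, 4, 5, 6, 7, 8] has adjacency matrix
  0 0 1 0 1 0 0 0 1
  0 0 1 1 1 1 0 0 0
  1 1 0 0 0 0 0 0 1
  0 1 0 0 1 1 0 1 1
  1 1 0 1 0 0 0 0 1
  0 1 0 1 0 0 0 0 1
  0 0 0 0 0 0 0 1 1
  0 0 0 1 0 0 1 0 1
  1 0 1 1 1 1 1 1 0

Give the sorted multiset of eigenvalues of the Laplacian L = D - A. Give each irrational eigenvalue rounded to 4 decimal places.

[0, 1.3409, 2.1479, 3.2230, 3.5216, 3.8810, 5.4947, 6.1964, 8.1946]

Reading degrees in the order [0, 1, 2, 3, 4, 5, 6, 7, 8] gives [3, 4, 3, 5, 4, 3, 2, 3, 7]; set D = diag(3, 4, 3, 5, 4, 3, 2, 3, 7) and form L = D - A. Since every row of L sums to 0, the all-ones vector is in the kernel and 0 is an eigenvalue. The single zero eigenvalue shows the graph is connected. By the matrix-tree theorem the graph has (1/9) * product of the nonzero eigenvalues = 3933 spanning trees.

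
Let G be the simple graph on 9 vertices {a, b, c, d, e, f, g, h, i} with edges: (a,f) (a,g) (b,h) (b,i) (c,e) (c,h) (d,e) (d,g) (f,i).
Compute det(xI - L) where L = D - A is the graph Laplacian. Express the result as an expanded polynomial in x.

With the vertex order [a, b, c, d, e, f, g, h, i], the degrees are [2, 2, 2, 2, 2, 2, 2, 2, 2], giving D = diag(2, 2, 2, 2, 2, 2, 2, 2, 2) and L = D - A. L has integer entries, so p(x) = det(xI - L) has integer coefficients. Expanding the determinant yields x^9 - 18x^8 + 135x^7 - 546x^6 + 1287x^5 - 1782x^4 + 1386x^3 - 540x^2 + 81x. The constant term is 0 because L is singular (the all-ones vector lies in its kernel).

x^9 - 18x^8 + 135x^7 - 546x^6 + 1287x^5 - 1782x^4 + 1386x^3 - 540x^2 + 81x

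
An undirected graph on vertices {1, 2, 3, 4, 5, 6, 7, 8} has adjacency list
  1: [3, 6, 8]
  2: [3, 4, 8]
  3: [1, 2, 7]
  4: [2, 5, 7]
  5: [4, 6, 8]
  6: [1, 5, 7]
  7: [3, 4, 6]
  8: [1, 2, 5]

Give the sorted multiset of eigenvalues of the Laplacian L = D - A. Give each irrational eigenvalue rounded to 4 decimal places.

[0, 2, 2, 2, 4, 4, 4, 6]

With the vertex order [1, 2, 3, 4, 5, 6, 7, 8], the degrees are [3, 3, 3, 3, 3, 3, 3, 3], giving D = diag(3, 3, 3, 3, 3, 3, 3, 3) and L = D - A. L is symmetric positive semidefinite, so every eigenvalue is real and nonnegative. By the matrix-tree theorem the graph has (1/8) * product of the nonzero eigenvalues = 384 spanning trees. The largest eigenvalue, 6, is at most the vertex count 8.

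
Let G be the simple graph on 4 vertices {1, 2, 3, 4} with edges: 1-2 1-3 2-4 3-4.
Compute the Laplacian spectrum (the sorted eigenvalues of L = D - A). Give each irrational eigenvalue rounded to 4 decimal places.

Each diagonal entry of L is the vertex degree and each off-diagonal entry is -1 where an edge is present, 0 otherwise; in the order [1, 2, 3, 4] the diagonal is [2, 2, 2, 2]. The multiplicity of 0 as a Laplacian eigenvalue equals the number of connected components. There is one zero in the spectrum, matching the 1 component. By the matrix-tree theorem the graph has (1/4) * product of the nonzero eigenvalues = 4 spanning trees.

[0, 2, 2, 4]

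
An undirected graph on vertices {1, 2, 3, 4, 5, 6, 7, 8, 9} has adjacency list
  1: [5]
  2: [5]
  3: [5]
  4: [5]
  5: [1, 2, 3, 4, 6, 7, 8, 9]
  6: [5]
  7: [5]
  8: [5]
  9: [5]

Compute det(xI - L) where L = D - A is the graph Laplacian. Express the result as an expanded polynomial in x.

Reading degrees in the order [1, 2, 3, 4, 5, 6, 7, 8, 9] gives [1, 1, 1, 1, 8, 1, 1, 1, 1]; set D = diag(1, 1, 1, 1, 8, 1, 1, 1, 1) and form L = D - A. The eigenvalues of L are [0, 1, 1, 1, 1, 1, 1, 1, 9]; the characteristic polynomial is the product of (x - lambda_i), which multiplies out to x^9 - 16x^8 + 84x^7 - 224x^6 + 350x^5 - 336x^4 + 196x^3 - 64x^2 + 9x. The coefficient of x^8 equals -trace(L) = -16, matching the sum of degrees. The largest eigenvalue, 9, is at most the vertex count 9.

x^9 - 16x^8 + 84x^7 - 224x^6 + 350x^5 - 336x^4 + 196x^3 - 64x^2 + 9x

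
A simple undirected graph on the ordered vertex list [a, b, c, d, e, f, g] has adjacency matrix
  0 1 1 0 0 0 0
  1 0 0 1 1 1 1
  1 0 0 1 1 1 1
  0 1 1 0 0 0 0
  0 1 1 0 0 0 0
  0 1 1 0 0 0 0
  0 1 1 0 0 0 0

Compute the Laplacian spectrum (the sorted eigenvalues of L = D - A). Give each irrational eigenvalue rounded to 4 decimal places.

[0, 2, 2, 2, 2, 5, 7]

Each diagonal entry of L is the vertex degree and each off-diagonal entry is -1 where an edge is present, 0 otherwise; in the order [a, b, c, d, e, f, g] the diagonal is [2, 5, 5, 2, 2, 2, 2]. Since every row of L sums to 0, the all-ones vector is in the kernel and 0 is an eigenvalue.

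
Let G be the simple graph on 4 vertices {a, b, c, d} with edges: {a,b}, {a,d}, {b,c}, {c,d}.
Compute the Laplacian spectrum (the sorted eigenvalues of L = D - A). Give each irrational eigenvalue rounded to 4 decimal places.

[0, 2, 2, 4]

Reading degrees in the order [a, b, c, d] gives [2, 2, 2, 2]; set D = diag(2, 2, 2, 2) and form L = D - A. Diagonalising L (or applying a numerical eigensolver to the 4x4 matrix) gives the spectrum above. The largest eigenvalue, 4, is at most the vertex count 4.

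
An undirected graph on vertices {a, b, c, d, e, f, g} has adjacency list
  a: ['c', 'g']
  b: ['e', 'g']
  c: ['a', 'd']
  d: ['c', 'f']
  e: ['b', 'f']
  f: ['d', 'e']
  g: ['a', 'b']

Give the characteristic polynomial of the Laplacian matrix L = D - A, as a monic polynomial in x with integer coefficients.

x^7 - 14x^6 + 77x^5 - 210x^4 + 294x^3 - 196x^2 + 49x

Reading degrees in the order [a, b, c, d, e, f, g] gives [2, 2, 2, 2, 2, 2, 2]; set D = diag(2, 2, 2, 2, 2, 2, 2) and form L = D - A. L has integer entries, so p(x) = det(xI - L) has integer coefficients. Expanding the determinant yields x^7 - 14x^6 + 77x^5 - 210x^4 + 294x^3 - 196x^2 + 49x. Since p(0) = det(-L) = 0, x divides p(x).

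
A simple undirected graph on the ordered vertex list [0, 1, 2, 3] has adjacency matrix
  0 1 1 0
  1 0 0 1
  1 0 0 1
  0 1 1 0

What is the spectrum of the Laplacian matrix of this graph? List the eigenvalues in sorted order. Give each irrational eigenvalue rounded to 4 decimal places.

[0, 2, 2, 4]

Reading degrees in the order [0, 1, 2, 3] gives [2, 2, 2, 2]; set D = diag(2, 2, 2, 2) and form L = D - A. L is symmetric positive semidefinite, so every eigenvalue is real and nonnegative. The eigenvalues sum to 8, which equals trace(L) = 2|E|.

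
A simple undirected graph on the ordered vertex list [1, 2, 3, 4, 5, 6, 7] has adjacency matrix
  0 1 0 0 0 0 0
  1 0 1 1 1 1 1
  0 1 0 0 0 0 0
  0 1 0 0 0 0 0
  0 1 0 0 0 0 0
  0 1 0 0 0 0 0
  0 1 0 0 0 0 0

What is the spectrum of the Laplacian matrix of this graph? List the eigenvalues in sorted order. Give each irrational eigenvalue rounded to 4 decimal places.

[0, 1, 1, 1, 1, 1, 7]

Reading degrees in the order [1, 2, 3, 4, 5, 6, 7] gives [1, 6, 1, 1, 1, 1, 1]; set D = diag(1, 6, 1, 1, 1, 1, 1) and form L = D - A. The multiplicity of 0 as a Laplacian eigenvalue equals the number of connected components. The single zero eigenvalue shows the graph is connected. There is one zero in the spectrum, matching the 1 component.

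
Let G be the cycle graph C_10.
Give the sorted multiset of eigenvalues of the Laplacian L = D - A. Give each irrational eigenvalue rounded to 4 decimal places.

The graph has 10 vertices and degree multiset [2, 2, 2, 2, 2, 2, 2, 2, 2, 2]; D is the diagonal matrix of degrees and L = D - A. L is symmetric positive semidefinite, so every eigenvalue is real and nonnegative. The single zero eigenvalue shows the graph is connected. The largest eigenvalue, 4, is at most the vertex count 10.

[0, 0.3820, 0.3820, 1.3820, 1.3820, 2.6180, 2.6180, 3.6180, 3.6180, 4]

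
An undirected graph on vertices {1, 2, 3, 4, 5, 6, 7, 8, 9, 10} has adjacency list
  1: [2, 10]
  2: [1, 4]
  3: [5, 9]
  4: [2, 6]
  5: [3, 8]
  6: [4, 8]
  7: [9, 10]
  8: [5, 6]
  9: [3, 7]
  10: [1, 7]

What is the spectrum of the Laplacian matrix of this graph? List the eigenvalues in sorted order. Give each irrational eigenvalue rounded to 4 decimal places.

With the vertex order [1, 2, 3, 4, 5, 6, 7, 8, 9, 10], the degrees are [2, 2, 2, 2, 2, 2, 2, 2, 2, 2], giving D = diag(2, 2, 2, 2, 2, 2, 2, 2, 2, 2) and L = D - A. The multiplicity of 0 as a Laplacian eigenvalue equals the number of connected components. The largest eigenvalue, 4, is at most the vertex count 10.

[0, 0.3820, 0.3820, 1.3820, 1.3820, 2.6180, 2.6180, 3.6180, 3.6180, 4]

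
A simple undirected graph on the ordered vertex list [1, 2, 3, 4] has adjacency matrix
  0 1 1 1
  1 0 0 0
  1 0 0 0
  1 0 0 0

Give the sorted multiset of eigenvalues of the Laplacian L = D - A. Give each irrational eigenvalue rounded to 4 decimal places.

[0, 1, 1, 4]

Each diagonal entry of L is the vertex degree and each off-diagonal entry is -1 where an edge is present, 0 otherwise; in the order [1, 2, 3, 4] the diagonal is [3, 1, 1, 1]. The multiplicity of 0 as a Laplacian eigenvalue equals the number of connected components. By the matrix-tree theorem the graph has (1/4) * product of the nonzero eigenvalues = 1 spanning tree. The eigenvalues sum to 6, which equals trace(L) = 2|E|.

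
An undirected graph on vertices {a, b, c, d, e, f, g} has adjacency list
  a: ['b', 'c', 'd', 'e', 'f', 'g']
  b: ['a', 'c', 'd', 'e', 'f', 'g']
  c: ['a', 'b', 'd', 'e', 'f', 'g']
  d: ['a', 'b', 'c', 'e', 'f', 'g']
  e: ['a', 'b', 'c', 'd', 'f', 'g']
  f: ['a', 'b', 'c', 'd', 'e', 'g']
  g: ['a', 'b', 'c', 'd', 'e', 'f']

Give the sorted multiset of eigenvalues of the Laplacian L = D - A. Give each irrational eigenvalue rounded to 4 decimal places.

[0, 7, 7, 7, 7, 7, 7]

Reading degrees in the order [a, b, c, d, e, f, g] gives [6, 6, 6, 6, 6, 6, 6]; set D = diag(6, 6, 6, 6, 6, 6, 6) and form L = D - A. Since every row of L sums to 0, the all-ones vector is in the kernel and 0 is an eigenvalue. The single zero eigenvalue shows the graph is connected. By the matrix-tree theorem the graph has (1/7) * product of the nonzero eigenvalues = 16807 spanning trees. The eigenvalues sum to 42, which equals trace(L) = 2|E|.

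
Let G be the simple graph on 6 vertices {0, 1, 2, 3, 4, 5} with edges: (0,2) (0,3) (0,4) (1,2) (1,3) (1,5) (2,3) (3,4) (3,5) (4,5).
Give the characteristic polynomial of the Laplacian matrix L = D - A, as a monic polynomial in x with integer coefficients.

Reading degrees in the order [0, 1, 2, 3, 4, 5] gives [3, 3, 3, 5, 3, 3]; set D = diag(3, 3, 3, 5, 3, 3) and form L = D - A. L has integer entries, so p(x) = det(xI - L) has integer coefficients. Expanding the determinant yields x^6 - 20x^5 + 155x^4 - 580x^3 + 1045x^2 - 726x. The coefficient of x^5 equals -trace(L) = -20, matching the sum of degrees. The largest eigenvalue, 6, is at most the vertex count 6.

x^6 - 20x^5 + 155x^4 - 580x^3 + 1045x^2 - 726x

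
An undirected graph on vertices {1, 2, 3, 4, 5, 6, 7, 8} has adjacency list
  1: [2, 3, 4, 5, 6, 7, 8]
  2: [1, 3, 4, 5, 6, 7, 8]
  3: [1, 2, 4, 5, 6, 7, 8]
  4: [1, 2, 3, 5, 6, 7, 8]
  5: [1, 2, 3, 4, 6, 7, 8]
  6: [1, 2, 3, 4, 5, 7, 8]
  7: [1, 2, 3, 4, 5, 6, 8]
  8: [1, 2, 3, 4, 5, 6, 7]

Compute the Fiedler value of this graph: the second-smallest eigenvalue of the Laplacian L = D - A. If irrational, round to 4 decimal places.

8

With the vertex order [1, 2, 3, 4, 5, 6, 7, 8], the degrees are [7, 7, 7, 7, 7, 7, 7, 7], giving D = diag(7, 7, 7, 7, 7, 7, 7, 7) and L = D - A. Computing the eigenvalues of L and sorting gives [0, 8, 8, 8, 8, 8, 8, 8]. The Fiedler value lambda_2 = 8 is strictly positive, so the graph is connected.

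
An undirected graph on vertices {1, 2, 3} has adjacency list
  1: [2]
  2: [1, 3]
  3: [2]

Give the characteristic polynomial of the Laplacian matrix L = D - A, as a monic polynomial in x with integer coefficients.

With the vertex order [1, 2, 3], the degrees are [1, 2, 1], giving D = diag(1, 2, 1) and L = D - A. L has integer entries, so p(x) = det(xI - L) has integer coefficients. Expanding the determinant yields x^3 - 4x^2 + 3x. Since p(0) = det(-L) = 0, x divides p(x). The largest eigenvalue, 3, is at most the vertex count 3.

x^3 - 4x^2 + 3x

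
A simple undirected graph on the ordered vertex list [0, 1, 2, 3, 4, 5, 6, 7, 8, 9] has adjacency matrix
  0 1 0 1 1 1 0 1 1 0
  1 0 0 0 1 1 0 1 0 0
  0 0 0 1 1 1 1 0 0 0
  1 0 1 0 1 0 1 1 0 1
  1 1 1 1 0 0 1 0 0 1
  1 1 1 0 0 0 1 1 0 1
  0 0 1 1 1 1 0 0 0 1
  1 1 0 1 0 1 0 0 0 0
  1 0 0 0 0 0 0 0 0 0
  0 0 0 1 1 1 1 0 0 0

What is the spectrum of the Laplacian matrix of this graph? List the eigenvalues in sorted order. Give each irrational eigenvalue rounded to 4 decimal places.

[0, 0.9095, 2.6109, 4, 4.5858, 5.4794, 6, 6.5439, 7.4142, 8.4563]

With the vertex order [0, 1, 2, 3, 4, 5, 6, 7, 8, 9], the degrees are [6, 4, 4, 6, 6, 6, 5, 4, 1, 4], giving D = diag(6, 4, 4, 6, 6, 6, 5, 4, 1, 4) and L = D - A. Diagonalising L (or applying a numerical eigensolver to the 10x10 matrix) gives the spectrum above. The eigenvalues sum to 46, which equals trace(L) = 2|E|. The largest eigenvalue, 8.4563, is at most the vertex count 10.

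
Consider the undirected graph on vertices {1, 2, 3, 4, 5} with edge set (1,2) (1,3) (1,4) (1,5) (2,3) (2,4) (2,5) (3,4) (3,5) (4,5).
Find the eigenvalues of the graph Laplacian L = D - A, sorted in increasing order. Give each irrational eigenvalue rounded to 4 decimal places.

[0, 5, 5, 5, 5]

With the vertex order [1, 2, 3, 4, 5], the degrees are [4, 4, 4, 4, 4], giving D = diag(4, 4, 4, 4, 4) and L = D - A. L is symmetric positive semidefinite, so every eigenvalue is real and nonnegative. The single zero eigenvalue shows the graph is connected.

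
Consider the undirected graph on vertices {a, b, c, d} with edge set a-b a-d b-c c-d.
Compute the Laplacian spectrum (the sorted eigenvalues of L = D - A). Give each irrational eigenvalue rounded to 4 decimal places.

[0, 2, 2, 4]

Reading degrees in the order [a, b, c, d] gives [2, 2, 2, 2]; set D = diag(2, 2, 2, 2) and form L = D - A. L is symmetric positive semidefinite, so every eigenvalue is real and nonnegative. The single zero eigenvalue shows the graph is connected. There is one zero in the spectrum, matching the 1 component. The largest eigenvalue, 4, is at most the vertex count 4.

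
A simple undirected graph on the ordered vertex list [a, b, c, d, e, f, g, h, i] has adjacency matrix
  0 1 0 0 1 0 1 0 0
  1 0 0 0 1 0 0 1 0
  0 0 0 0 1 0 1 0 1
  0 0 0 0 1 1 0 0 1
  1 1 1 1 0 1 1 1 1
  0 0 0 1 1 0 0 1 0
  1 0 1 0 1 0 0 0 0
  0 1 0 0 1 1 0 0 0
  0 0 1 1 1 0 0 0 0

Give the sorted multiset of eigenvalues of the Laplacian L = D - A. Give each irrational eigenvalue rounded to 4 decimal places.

[0, 1.5858, 1.5858, 3, 3, 4.4142, 4.4142, 5, 9]

With the vertex order [a, b, c, d, e, f, g, h, i], the degrees are [3, 3, 3, 3, 8, 3, 3, 3, 3], giving D = diag(3, 3, 3, 3, 8, 3, 3, 3, 3) and L = D - A. The multiplicity of 0 as a Laplacian eigenvalue equals the number of connected components. The single zero eigenvalue shows the graph is connected. There is one zero in the spectrum, matching the 1 component. The largest eigenvalue, 9, is at most the vertex count 9.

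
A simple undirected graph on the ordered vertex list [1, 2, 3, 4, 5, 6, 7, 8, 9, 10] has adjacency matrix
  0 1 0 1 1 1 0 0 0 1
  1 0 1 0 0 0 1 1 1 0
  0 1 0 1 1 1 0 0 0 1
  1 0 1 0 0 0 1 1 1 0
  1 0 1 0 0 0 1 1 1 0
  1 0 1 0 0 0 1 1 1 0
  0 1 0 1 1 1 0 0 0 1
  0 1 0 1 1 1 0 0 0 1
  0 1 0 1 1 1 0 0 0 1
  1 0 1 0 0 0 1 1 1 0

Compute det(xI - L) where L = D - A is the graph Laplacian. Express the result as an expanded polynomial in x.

x^10 - 50x^9 + 1100x^8 - 14000x^7 + 113750x^6 - 612500x^5 + 2187500x^4 - 5000000x^3 + 6640625x^2 - 3906250x

Each diagonal entry of L is the vertex degree and each off-diagonal entry is -1 where an edge is present, 0 otherwise; in the order [1, 2, 3, 4, 5, 6, 7, 8, 9, 10] the diagonal is [5, 5, 5, 5, 5, 5, 5, 5, 5, 5]. Computing det(xI - L) by cofactor expansion (or equivalently via sum-over-permutations) gives x^10 - 50x^9 + 1100x^8 - 14000x^7 + 113750x^6 - 612500x^5 + 2187500x^4 - 5000000x^3 + 6640625x^2 - 3906250x. Since p(0) = det(-L) = 0, x divides p(x). There is one zero in the spectrum, matching the 1 component.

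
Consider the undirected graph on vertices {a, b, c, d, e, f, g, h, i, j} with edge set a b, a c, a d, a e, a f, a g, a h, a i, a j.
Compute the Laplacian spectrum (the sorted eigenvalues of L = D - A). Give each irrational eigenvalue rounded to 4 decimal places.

Each diagonal entry of L is the vertex degree and each off-diagonal entry is -1 where an edge is present, 0 otherwise; in the order [a, b, c, d, e, f, g, h, i, j] the diagonal is [9, 1, 1, 1, 1, 1, 1, 1, 1, 1]. Diagonalising L (or applying a numerical eigensolver to the 10x10 matrix) gives the spectrum above. The single zero eigenvalue shows the graph is connected.

[0, 1, 1, 1, 1, 1, 1, 1, 1, 10]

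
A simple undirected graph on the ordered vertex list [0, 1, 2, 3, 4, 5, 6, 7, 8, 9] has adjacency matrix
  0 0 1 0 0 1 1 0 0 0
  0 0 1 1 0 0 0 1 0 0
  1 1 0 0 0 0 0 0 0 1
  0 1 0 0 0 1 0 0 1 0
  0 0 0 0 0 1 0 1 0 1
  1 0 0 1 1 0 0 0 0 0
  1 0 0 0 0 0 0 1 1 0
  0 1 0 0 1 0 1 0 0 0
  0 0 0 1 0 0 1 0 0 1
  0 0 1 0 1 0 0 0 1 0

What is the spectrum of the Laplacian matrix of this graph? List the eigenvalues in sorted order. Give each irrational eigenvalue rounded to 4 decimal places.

[0, 2, 2, 2, 2, 2, 5, 5, 5, 5]

Each diagonal entry of L is the vertex degree and each off-diagonal entry is -1 where an edge is present, 0 otherwise; in the order [0, 1, 2, 3, 4, 5, 6, 7, 8, 9] the diagonal is [3, 3, 3, 3, 3, 3, 3, 3, 3, 3]. Diagonalising L (or applying a numerical eigensolver to the 10x10 matrix) gives the spectrum above.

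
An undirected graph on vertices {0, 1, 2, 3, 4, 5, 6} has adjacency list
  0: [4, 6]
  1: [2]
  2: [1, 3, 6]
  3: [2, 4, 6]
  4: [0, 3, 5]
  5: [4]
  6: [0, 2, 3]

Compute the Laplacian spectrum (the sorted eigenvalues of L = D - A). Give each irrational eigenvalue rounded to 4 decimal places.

With the vertex order [0, 1, 2, 3, 4, 5, 6], the degrees are [2, 1, 3, 3, 3, 1, 3], giving D = diag(2, 1, 3, 3, 3, 1, 3) and L = D - A. Since every row of L sums to 0, the all-ones vector is in the kernel and 0 is an eigenvalue. The largest eigenvalue, 4.8944, is at most the vertex count 7.

[0, 0.5240, 1.0706, 2.0994, 3.0931, 4.3185, 4.8944]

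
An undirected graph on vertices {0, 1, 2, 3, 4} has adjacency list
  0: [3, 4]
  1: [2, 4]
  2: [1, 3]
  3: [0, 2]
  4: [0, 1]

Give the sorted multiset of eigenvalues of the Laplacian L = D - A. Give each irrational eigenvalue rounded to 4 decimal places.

[0, 1.3820, 1.3820, 3.6180, 3.6180]

Reading degrees in the order [0, 1, 2, 3, 4] gives [2, 2, 2, 2, 2]; set D = diag(2, 2, 2, 2, 2) and form L = D - A. The multiplicity of 0 as a Laplacian eigenvalue equals the number of connected components. By the matrix-tree theorem the graph has (1/5) * product of the nonzero eigenvalues = 5 spanning trees.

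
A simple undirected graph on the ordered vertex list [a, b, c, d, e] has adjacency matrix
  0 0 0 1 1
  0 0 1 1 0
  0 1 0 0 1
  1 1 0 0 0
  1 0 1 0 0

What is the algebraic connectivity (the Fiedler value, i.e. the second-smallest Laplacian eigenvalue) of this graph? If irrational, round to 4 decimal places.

1.3820

Each diagonal entry of L is the vertex degree and each off-diagonal entry is -1 where an edge is present, 0 otherwise; in the order [a, b, c, d, e] the diagonal is [2, 2, 2, 2, 2]. The sorted Laplacian eigenvalues are [0, 1.3820, 1.3820, 3.6180, 3.6180]; the algebraic connectivity is the second entry, 1.3820. The largest eigenvalue, 3.6180, is at most the vertex count 5.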